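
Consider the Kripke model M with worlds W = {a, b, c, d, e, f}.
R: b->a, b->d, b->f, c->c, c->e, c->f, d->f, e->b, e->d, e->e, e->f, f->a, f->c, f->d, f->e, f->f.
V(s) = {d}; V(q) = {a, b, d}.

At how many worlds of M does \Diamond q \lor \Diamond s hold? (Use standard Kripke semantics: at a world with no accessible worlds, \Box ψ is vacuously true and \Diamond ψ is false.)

Let φ = \Diamond q \lor \Diamond s. Evaluate φ at each world:
  a (successors ∅): φ is false.
  b (successors {a, d, f}): φ is true.
  c (successors {c, e, f}): φ is false.
  d (successors {f}): φ is false.
  e (successors {b, d, e, f}): φ is true.
  f (successors {a, c, d, e, f}): φ is true.
For instance, at f:
  At f: \Diamond q is true, \Diamond s is true, so \Diamond q \lor \Diamond s is true.
    At f: \Diamond q requires q at some successor in {a, c, d, e, f}.
      q holds at a, so \Diamond q is true at f.
    At f: \Diamond s requires s at some successor in {a, c, d, e, f}.
      s holds at d, so \Diamond s is true at f.
Satisfying worlds: {b, e, f}

3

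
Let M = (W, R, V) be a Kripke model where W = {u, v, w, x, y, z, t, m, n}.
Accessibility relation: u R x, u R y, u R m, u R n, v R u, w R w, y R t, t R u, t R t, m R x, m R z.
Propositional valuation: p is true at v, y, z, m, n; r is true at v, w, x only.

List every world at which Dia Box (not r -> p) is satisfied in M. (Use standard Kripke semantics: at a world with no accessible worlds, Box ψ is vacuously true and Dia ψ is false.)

u, v, w, t, m

Recall that Box ψ holds at a world iff ψ holds at every accessible world, and Dia ψ holds iff ψ holds at some accessible world.
Let φ = Dia Box (not r -> p). Evaluate φ at each world:
  u (successors {x, y, m, n}): φ is true.
  v (successors {u}): φ is true.
  w (successors {w}): φ is true.
  x (successors ∅): φ is false.
  y (successors {t}): φ is false.
  z (successors ∅): φ is false.
  t (successors {u, t}): φ is true.
  m (successors {x, z}): φ is true.
  n (successors ∅): φ is false.
For instance, at t:
  At t: Dia Box (not r -> p) requires Box (not r -> p) at some successor in {u, t}.
    Box (not r -> p) holds at u, so Dia Box (not r -> p) is true at t.
      At u: Box (not r -> p) requires not r -> p at every successor {x, y, m, n}.
        At x: not r -> p is true.
        At y: not r -> p is true.
        At m: not r -> p is true.
        At n: not r -> p is true.
      So Box (not r -> p) is true at u.
Satisfying worlds: {u, v, w, t, m}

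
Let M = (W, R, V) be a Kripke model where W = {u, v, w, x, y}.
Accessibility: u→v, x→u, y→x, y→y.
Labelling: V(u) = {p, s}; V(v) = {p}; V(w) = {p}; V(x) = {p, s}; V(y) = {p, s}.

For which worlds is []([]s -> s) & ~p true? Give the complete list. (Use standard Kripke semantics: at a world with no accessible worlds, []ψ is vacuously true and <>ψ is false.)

none

Let φ = []([]s -> s) & ~p. Evaluate φ at each world:
  u (successors {v}): φ is false.
  v (successors ∅): φ is false.
  w (successors ∅): φ is false.
  x (successors {u}): φ is false.
  y (successors {x, y}): φ is false.
For instance, at u:
  At u: []([]s -> s) is false, ~p is false, so []([]s -> s) & ~p is false.
    At u: []([]s -> s) requires []s -> s at every successor {v}.
      []s -> s fails at v, so []([]s -> s) is false at u.
Satisfying worlds: none.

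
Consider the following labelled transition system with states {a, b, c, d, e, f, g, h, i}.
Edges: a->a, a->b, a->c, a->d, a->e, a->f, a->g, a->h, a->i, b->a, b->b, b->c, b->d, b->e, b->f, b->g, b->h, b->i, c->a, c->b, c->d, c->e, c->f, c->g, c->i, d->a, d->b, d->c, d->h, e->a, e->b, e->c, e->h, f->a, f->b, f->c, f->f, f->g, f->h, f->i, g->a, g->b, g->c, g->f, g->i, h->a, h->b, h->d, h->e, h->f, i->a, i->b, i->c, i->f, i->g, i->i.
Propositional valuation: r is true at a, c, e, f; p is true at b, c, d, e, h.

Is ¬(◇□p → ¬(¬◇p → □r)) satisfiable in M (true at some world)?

No

Let φ = ¬(◇□p → ¬(¬◇p → □r)). Evaluate φ at each world:
  a (successors {a, b, c, d, e, f, g, h, i}): φ is false.
  b (successors {a, b, c, d, e, f, g, h, i}): φ is false.
  c (successors {a, b, d, e, f, g, i}): φ is false.
  d (successors {a, b, c, h}): φ is false.
  e (successors {a, b, c, h}): φ is false.
  f (successors {a, b, c, f, g, h, i}): φ is false.
  g (successors {a, b, c, f, i}): φ is false.
  h (successors {a, b, d, e, f}): φ is false.
  i (successors {a, b, c, f, g, i}): φ is false.
For instance, at g:
  At g: ◇□p → ¬(¬◇p → □r) is true, so ¬(◇□p → ¬(¬◇p → □r)) is false.
    At g: ◇□p is false, ¬(¬◇p → □r) is false, so ◇□p → ¬(¬◇p → □r) is true.
      At g: ◇□p requires □p at some successor in {a, b, c, f, i}.
        At a: □p is false.
        At b: □p is false.
        At c: □p is false.
        At f: □p is false.
        At i: □p is false.
      So ◇□p is false at g.
      At g: ¬◇p → □r is true, so ¬(¬◇p → □r) is false.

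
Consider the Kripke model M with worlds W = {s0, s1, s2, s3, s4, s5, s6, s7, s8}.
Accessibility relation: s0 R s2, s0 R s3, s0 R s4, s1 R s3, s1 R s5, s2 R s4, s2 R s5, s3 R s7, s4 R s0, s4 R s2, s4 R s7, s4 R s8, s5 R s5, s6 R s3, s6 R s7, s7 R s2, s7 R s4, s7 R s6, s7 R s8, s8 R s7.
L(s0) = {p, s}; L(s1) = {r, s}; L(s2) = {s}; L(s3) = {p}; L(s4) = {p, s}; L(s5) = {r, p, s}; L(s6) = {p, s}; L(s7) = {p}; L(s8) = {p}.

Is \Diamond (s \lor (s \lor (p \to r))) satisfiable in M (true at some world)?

Recall that \Diamond ψ holds at a world iff ψ holds at some accessible world.
Let φ = \Diamond (s \lor (s \lor (p \to r))). Evaluate φ at each world:
  s0 (successors {s2, s3, s4}): φ is true.
  s1 (successors {s3, s5}): φ is true.
  s2 (successors {s4, s5}): φ is true.
  s3 (successors {s7}): φ is false.
  s4 (successors {s0, s2, s7, s8}): φ is true.
  s5 (successors {s5}): φ is true.
  s6 (successors {s3, s7}): φ is false.
  s7 (successors {s2, s4, s6, s8}): φ is true.
  s8 (successors {s7}): φ is false.
Detail at s0 (witness):
  At s0: \Diamond (s \lor (s \lor (p \to r))) requires s \lor (s \lor (p \to r)) at some successor in {s2, s3, s4}.
    s \lor (s \lor (p \to r)) holds at s2, so \Diamond (s \lor (s \lor (p \to r))) is true at s0.

Yes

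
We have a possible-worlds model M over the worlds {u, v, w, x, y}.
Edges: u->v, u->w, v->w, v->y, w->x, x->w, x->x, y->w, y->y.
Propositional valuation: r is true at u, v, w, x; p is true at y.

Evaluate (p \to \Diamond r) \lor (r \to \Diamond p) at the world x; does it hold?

Recall that \Diamond ψ holds at a world iff ψ holds at some accessible world.
At x: p \to \Diamond r is true, r \to \Diamond p is false, so (p \to \Diamond r) \lor (r \to \Diamond p) is true.
  At x: p is false, \Diamond r is true, so p \to \Diamond r is true.
    At x: \Diamond r requires r at some successor in {w, x}.
      r holds at w, so \Diamond r is true at x.
  At x: r is true, \Diamond p is false, so r \to \Diamond p is false.
    At x: \Diamond p requires p at some successor in {w, x}.
      At w: p is false.
      At x: p is false.
    So \Diamond p is false at x.

Yes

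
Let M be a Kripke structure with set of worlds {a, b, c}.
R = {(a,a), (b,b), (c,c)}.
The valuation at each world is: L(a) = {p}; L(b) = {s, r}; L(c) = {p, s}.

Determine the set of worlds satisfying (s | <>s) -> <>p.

a, c

Let φ = (s | <>s) -> <>p. Evaluate φ at each world:
  a (successors {a}): φ is true.
  b (successors {b}): φ is false.
  c (successors {c}): φ is true.
For instance, at b:
  At b: s | <>s is true, <>p is false, so (s | <>s) -> <>p is false.
    At b: s is true, <>s is true, so s | <>s is true.
      At b: <>s requires s at some successor in {b}.
        s holds at b, so <>s is true at b.
    At b: <>p requires p at some successor in {b}.
      At b: p is false.
    So <>p is false at b.
Satisfying worlds: {a, c}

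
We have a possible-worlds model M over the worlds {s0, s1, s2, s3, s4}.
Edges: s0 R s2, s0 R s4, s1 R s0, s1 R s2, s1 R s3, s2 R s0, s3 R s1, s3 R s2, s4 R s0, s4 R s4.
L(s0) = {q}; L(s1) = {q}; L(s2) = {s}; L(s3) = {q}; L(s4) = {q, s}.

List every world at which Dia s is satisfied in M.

Let φ = Dia s. Evaluate φ at each world:
  s0 (successors {s2, s4}): φ is true.
  s1 (successors {s0, s2, s3}): φ is true.
  s2 (successors {s0}): φ is false.
  s3 (successors {s1, s2}): φ is true.
  s4 (successors {s0, s4}): φ is true.
For instance, at s4:
  At s4: Dia s requires s at some successor in {s0, s4}.
    s holds at s4, so Dia s is true at s4.
Satisfying worlds: {s0, s1, s3, s4}

s0, s1, s3, s4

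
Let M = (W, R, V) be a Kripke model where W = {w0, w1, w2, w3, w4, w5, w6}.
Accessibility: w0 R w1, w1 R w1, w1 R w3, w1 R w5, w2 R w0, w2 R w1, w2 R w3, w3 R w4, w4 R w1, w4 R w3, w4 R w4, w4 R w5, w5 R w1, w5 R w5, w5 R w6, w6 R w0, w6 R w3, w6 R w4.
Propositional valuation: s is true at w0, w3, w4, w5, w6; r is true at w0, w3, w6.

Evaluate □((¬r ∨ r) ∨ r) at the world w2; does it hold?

Yes

At w2: □((¬r ∨ r) ∨ r) requires (¬r ∨ r) ∨ r at every successor {w0, w1, w3}.
  At w0: (¬r ∨ r) ∨ r is true.
  At w1: (¬r ∨ r) ∨ r is true.
  At w3: (¬r ∨ r) ∨ r is true.
So □((¬r ∨ r) ∨ r) is true at w2.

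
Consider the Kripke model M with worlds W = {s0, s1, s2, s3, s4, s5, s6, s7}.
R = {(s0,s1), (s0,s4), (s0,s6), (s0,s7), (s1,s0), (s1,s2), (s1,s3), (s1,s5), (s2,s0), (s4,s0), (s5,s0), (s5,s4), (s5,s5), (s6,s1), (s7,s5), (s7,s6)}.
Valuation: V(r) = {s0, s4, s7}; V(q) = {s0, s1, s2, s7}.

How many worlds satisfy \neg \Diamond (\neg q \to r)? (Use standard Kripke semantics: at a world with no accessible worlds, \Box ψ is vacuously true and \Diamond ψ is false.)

Let φ = \neg \Diamond (\neg q \to r). Evaluate φ at each world:
  s0 (successors {s1, s4, s6, s7}): φ is false.
  s1 (successors {s0, s2, s3, s5}): φ is false.
  s2 (successors {s0}): φ is false.
  s3 (successors ∅): φ is true.
  s4 (successors {s0}): φ is false.
  s5 (successors {s0, s4, s5}): φ is false.
  s6 (successors {s1}): φ is false.
  s7 (successors {s5, s6}): φ is true.
For instance, at s6:
  At s6: \Diamond (\neg q \to r) is true, so \neg \Diamond (\neg q \to r) is false.
    At s6: \Diamond (\neg q \to r) requires \neg q \to r at some successor in {s1}.
      \neg q \to r holds at s1, so \Diamond (\neg q \to r) is true at s6.
Satisfying worlds: {s3, s7}

2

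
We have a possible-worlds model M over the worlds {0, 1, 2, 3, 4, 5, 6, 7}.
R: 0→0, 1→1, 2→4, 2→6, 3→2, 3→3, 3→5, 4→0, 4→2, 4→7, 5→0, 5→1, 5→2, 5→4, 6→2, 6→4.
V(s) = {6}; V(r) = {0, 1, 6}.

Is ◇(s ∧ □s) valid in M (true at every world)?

Let φ = ◇(s ∧ □s). Evaluate φ at each world:
  0 (successors {0}): φ is false.
  1 (successors {1}): φ is false.
  2 (successors {4, 6}): φ is false.
  3 (successors {2, 3, 5}): φ is false.
  4 (successors {0, 2, 7}): φ is false.
  5 (successors {0, 1, 2, 4}): φ is false.
  6 (successors {2, 4}): φ is false.
  7 (successors ∅): φ is false.
Detail at 0 (counterexample):
  At 0: ◇(s ∧ □s) requires s ∧ □s at some successor in {0}.
    At 0: s ∧ □s is false.
  So ◇(s ∧ □s) is false at 0.

No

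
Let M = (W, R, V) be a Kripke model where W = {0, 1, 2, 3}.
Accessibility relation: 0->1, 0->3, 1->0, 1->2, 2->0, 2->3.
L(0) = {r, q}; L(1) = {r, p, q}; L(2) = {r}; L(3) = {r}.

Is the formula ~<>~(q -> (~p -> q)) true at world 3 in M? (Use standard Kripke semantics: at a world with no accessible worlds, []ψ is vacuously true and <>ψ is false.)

Yes

At 3: <>~(q -> (~p -> q)) is false, so ~<>~(q -> (~p -> q)) is true.
  At 3: no accessible worlds, so <>~(q -> (~p -> q)) is false.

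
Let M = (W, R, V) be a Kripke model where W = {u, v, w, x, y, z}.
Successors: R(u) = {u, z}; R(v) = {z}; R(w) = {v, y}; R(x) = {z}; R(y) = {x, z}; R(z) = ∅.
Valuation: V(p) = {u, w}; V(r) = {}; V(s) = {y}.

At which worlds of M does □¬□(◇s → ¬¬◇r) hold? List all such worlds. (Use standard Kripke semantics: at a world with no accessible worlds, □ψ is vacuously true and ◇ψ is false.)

Let φ = □¬□(◇s → ¬¬◇r). Evaluate φ at each world:
  u (successors {u, z}): φ is false.
  v (successors {z}): φ is false.
  w (successors {v, y}): φ is false.
  x (successors {z}): φ is false.
  y (successors {x, z}): φ is false.
  z (successors ∅): φ is true.
For instance, at x:
  At x: □¬□(◇s → ¬¬◇r) requires ¬□(◇s → ¬¬◇r) at every successor {z}.
    ¬□(◇s → ¬¬◇r) fails at z, so □¬□(◇s → ¬¬◇r) is false at x.
      At z: □(◇s → ¬¬◇r) is true, so ¬□(◇s → ¬¬◇r) is false.
Satisfying worlds: {z}

z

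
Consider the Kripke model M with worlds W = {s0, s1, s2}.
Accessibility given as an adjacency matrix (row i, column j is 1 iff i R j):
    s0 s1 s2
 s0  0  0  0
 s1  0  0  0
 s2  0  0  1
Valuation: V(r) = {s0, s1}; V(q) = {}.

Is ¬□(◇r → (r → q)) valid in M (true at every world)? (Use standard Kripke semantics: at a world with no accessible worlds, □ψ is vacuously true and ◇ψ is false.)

No

Let φ = ¬□(◇r → (r → q)). Evaluate φ at each world:
  s0 (successors ∅): φ is false.
  s1 (successors ∅): φ is false.
  s2 (successors {s2}): φ is false.
Detail at s0 (counterexample):
  At s0: □(◇r → (r → q)) is true, so ¬□(◇r → (r → q)) is false.
    At s0: no accessible worlds, so □(◇r → (r → q)) holds vacuously.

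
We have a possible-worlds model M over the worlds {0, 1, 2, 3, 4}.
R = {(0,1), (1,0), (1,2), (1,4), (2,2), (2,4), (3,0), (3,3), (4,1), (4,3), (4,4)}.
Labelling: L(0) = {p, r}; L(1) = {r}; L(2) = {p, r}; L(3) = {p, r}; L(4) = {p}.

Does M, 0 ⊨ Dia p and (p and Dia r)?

No

Recall that Dia ψ holds at a world iff ψ holds at some accessible world.
At 0: Dia p is false, p and Dia r is true, so Dia p and (p and Dia r) is false.
  At 0: Dia p requires p at some successor in {1}.
    At 1: p is false.
  So Dia p is false at 0.
  At 0: p is true, Dia r is true, so p and Dia r is true.
    At 0: Dia r requires r at some successor in {1}.
      r holds at 1, so Dia r is true at 0.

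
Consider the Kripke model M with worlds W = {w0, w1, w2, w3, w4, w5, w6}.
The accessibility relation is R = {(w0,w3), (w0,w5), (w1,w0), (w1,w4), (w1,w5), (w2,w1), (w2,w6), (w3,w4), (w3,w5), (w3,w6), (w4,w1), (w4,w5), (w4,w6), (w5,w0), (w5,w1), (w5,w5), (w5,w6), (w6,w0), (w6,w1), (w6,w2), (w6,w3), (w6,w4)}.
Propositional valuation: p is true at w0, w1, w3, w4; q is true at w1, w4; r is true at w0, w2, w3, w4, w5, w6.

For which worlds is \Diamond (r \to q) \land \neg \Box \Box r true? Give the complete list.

w1, w2, w3, w4, w5, w6

Recall that \Box ψ holds at a world iff ψ holds at every accessible world, and \Diamond ψ holds iff ψ holds at some accessible world.
Let φ = \Diamond (r \to q) \land \neg \Box \Box r. Evaluate φ at each world:
  w0 (successors {w3, w5}): φ is false.
  w1 (successors {w0, w4, w5}): φ is true.
  w2 (successors {w1, w6}): φ is true.
  w3 (successors {w4, w5, w6}): φ is true.
  w4 (successors {w1, w5, w6}): φ is true.
  w5 (successors {w0, w1, w5, w6}): φ is true.
  w6 (successors {w0, w1, w2, w3, w4}): φ is true.
For instance, at w3:
  At w3: \Diamond (r \to q) is true, \neg \Box \Box r is true, so \Diamond (r \to q) \land \neg \Box \Box r is true.
    At w3: \Diamond (r \to q) requires r \to q at some successor in {w4, w5, w6}.
      r \to q holds at w4, so \Diamond (r \to q) is true at w3.
    At w3: \Box \Box r is false, so \neg \Box \Box r is true.
      At w3: \Box \Box r requires \Box r at every successor {w4, w5, w6}.
        \Box r fails at w4, so \Box \Box r is false at w3.
Satisfying worlds: {w1, w2, w3, w4, w5, w6}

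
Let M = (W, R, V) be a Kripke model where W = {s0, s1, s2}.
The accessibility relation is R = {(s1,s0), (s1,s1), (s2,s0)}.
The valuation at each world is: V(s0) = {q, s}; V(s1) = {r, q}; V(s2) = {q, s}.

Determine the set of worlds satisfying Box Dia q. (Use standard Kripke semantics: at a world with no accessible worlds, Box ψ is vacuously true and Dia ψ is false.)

s0

Recall that Box ψ holds at a world iff ψ holds at every accessible world, and Dia ψ holds iff ψ holds at some accessible world.
Let φ = Box Dia q. Evaluate φ at each world:
  s0 (successors ∅): φ is true.
  s1 (successors {s0, s1}): φ is false.
  s2 (successors {s0}): φ is false.
For instance, at s2:
  At s2: Box Dia q requires Dia q at every successor {s0}.
    Dia q fails at s0, so Box Dia q is false at s2.
      At s0: no accessible worlds, so Dia q is false.
Satisfying worlds: {s0}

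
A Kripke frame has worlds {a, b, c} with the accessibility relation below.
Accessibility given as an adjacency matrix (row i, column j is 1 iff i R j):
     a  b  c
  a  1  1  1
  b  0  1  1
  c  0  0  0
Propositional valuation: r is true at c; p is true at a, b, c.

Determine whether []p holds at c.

Yes

At c: no accessible worlds, so []p holds vacuously.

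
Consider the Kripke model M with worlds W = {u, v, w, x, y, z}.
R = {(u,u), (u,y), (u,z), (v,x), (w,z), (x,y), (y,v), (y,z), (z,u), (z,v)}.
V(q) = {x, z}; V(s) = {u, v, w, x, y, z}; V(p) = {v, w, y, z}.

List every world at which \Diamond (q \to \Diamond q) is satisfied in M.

u, x, y, z

Let φ = \Diamond (q \to \Diamond q). Evaluate φ at each world:
  u (successors {u, y, z}): φ is true.
  v (successors {x}): φ is false.
  w (successors {z}): φ is false.
  x (successors {y}): φ is true.
  y (successors {v, z}): φ is true.
  z (successors {u, v}): φ is true.
For instance, at z:
  At z: \Diamond (q \to \Diamond q) requires q \to \Diamond q at some successor in {u, v}.
    q \to \Diamond q holds at u, so \Diamond (q \to \Diamond q) is true at z.
      At u: q is false, \Diamond q is true, so q \to \Diamond q is true.
Satisfying worlds: {u, x, y, z}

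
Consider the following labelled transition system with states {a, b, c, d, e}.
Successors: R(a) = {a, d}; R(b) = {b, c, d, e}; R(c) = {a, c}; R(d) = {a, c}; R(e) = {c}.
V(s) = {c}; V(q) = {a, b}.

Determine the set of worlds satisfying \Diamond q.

Let φ = \Diamond q. Evaluate φ at each world:
  a (successors {a, d}): φ is true.
  b (successors {b, c, d, e}): φ is true.
  c (successors {a, c}): φ is true.
  d (successors {a, c}): φ is true.
  e (successors {c}): φ is false.
For instance, at a:
  At a: \Diamond q requires q at some successor in {a, d}.
    q holds at a, so \Diamond q is true at a.
Satisfying worlds: {a, b, c, d}

a, b, c, d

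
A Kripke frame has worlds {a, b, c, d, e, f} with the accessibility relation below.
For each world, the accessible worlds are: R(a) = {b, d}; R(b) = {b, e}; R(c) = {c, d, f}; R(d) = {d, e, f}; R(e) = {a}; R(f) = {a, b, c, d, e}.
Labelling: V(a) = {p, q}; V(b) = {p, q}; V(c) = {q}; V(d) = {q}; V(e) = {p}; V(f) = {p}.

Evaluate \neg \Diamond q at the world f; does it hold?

No

At f: \Diamond q is true, so \neg \Diamond q is false.
  At f: \Diamond q requires q at some successor in {a, b, c, d, e}.
    q holds at a, so \Diamond q is true at f.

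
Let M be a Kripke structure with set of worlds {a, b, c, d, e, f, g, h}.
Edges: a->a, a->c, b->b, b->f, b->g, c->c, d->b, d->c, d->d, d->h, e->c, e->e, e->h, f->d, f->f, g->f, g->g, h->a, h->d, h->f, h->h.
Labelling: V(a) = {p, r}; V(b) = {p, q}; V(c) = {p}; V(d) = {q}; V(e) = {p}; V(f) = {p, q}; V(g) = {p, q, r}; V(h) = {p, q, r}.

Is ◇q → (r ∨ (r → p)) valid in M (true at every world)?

Let φ = ◇q → (r ∨ (r → p)). Evaluate φ at each world:
  a (successors {a, c}): φ is true.
  b (successors {b, f, g}): φ is true.
  c (successors {c}): φ is true.
  d (successors {b, c, d, h}): φ is true.
  e (successors {c, e, h}): φ is true.
  f (successors {d, f}): φ is true.
  g (successors {f, g}): φ is true.
  h (successors {a, d, f, h}): φ is true.
For instance, at e:
  At e: ◇q is true, r ∨ (r → p) is true, so ◇q → (r ∨ (r → p)) is true.
    At e: ◇q requires q at some successor in {c, e, h}.
      q holds at h, so ◇q is true at e.

Yes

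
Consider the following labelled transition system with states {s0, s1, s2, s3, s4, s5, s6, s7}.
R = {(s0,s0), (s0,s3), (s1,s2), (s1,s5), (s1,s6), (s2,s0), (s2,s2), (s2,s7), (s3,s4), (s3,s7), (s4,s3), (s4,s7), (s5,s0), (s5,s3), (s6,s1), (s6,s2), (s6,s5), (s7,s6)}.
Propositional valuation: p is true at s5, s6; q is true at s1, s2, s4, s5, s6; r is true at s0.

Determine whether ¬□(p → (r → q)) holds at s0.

At s0: □(p → (r → q)) is true, so ¬□(p → (r → q)) is false.
  At s0: □(p → (r → q)) requires p → (r → q) at every successor {s0, s3}.
    At s0: p → (r → q) is true.
    At s3: p → (r → q) is true.
  So □(p → (r → q)) is true at s0.

No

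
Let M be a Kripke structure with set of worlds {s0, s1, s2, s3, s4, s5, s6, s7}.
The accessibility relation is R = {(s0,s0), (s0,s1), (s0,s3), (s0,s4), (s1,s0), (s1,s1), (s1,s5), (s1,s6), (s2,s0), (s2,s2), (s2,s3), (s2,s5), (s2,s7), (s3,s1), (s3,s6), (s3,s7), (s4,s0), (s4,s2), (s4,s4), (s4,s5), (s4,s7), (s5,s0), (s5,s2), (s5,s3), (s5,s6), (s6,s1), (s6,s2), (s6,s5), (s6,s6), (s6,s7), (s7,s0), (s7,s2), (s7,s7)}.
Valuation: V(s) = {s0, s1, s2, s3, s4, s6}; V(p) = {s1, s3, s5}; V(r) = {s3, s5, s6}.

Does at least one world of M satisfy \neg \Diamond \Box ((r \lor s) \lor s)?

Let φ = \neg \Diamond \Box ((r \lor s) \lor s). Evaluate φ at each world:
  s0 (successors {s0, s1, s3, s4}): φ is false.
  s1 (successors {s0, s1, s5, s6}): φ is false.
  s2 (successors {s0, s2, s3, s5, s7}): φ is false.
  s3 (successors {s1, s6, s7}): φ is false.
  s4 (successors {s0, s2, s4, s5, s7}): φ is false.
  s5 (successors {s0, s2, s3, s6}): φ is false.
  s6 (successors {s1, s2, s5, s6, s7}): φ is false.
  s7 (successors {s0, s2, s7}): φ is false.
For instance, at s1:
  At s1: \Diamond \Box ((r \lor s) \lor s) is true, so \neg \Diamond \Box ((r \lor s) \lor s) is false.
    At s1: \Diamond \Box ((r \lor s) \lor s) requires \Box ((r \lor s) \lor s) at some successor in {s0, s1, s5, s6}.
      \Box ((r \lor s) \lor s) holds at s0, so \Diamond \Box ((r \lor s) \lor s) is true at s1.

No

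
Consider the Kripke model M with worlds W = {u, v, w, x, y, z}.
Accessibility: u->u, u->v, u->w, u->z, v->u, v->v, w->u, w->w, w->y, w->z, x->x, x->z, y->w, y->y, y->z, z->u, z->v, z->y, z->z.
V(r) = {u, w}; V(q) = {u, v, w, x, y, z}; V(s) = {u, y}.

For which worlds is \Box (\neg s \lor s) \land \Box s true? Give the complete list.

Let φ = \Box (\neg s \lor s) \land \Box s. Evaluate φ at each world:
  u (successors {u, v, w, z}): φ is false.
  v (successors {u, v}): φ is false.
  w (successors {u, w, y, z}): φ is false.
  x (successors {x, z}): φ is false.
  y (successors {w, y, z}): φ is false.
  z (successors {u, v, y, z}): φ is false.
For instance, at u:
  At u: \Box (\neg s \lor s) is true, \Box s is false, so \Box (\neg s \lor s) \land \Box s is false.
    At u: \Box (\neg s \lor s) requires \neg s \lor s at every successor {u, v, w, z}.
      At u: \neg s \lor s is true.
      At v: \neg s \lor s is true.
      At w: \neg s \lor s is true.
      At z: \neg s \lor s is true.
    So \Box (\neg s \lor s) is true at u.
    At u: \Box s requires s at every successor {u, v, w, z}.
      s fails at v, so \Box s is false at u.
Satisfying worlds: none.

none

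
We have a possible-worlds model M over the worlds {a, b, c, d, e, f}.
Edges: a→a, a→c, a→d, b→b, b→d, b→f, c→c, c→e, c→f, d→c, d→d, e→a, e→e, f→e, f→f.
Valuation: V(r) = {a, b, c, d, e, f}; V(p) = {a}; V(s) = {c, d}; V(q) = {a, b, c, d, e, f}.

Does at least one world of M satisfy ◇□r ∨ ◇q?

Yes

Let φ = ◇□r ∨ ◇q. Evaluate φ at each world:
  a (successors {a, c, d}): φ is true.
  b (successors {b, d, f}): φ is true.
  c (successors {c, e, f}): φ is true.
  d (successors {c, d}): φ is true.
  e (successors {a, e}): φ is true.
  f (successors {e, f}): φ is true.
Detail at a (witness):
  At a: ◇□r is true, ◇q is true, so ◇□r ∨ ◇q is true.
    At a: ◇□r requires □r at some successor in {a, c, d}.
      □r holds at a, so ◇□r is true at a.
    At a: ◇q requires q at some successor in {a, c, d}.
      q holds at a, so ◇q is true at a.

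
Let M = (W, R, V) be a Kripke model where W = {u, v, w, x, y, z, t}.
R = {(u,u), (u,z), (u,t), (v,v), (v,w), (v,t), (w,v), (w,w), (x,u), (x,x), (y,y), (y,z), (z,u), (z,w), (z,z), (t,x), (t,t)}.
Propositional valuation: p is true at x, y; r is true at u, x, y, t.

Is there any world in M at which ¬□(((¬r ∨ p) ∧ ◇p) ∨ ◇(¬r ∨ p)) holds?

Let φ = ¬□(((¬r ∨ p) ∧ ◇p) ∨ ◇(¬r ∨ p)). Evaluate φ at each world:
  u (successors {u, z, t}): φ is false.
  v (successors {v, w, t}): φ is false.
  w (successors {v, w}): φ is false.
  x (successors {u, x}): φ is false.
  y (successors {y, z}): φ is false.
  z (successors {u, w, z}): φ is false.
  t (successors {x, t}): φ is false.
For instance, at x:
  At x: □(((¬r ∨ p) ∧ ◇p) ∨ ◇(¬r ∨ p)) is true, so ¬□(((¬r ∨ p) ∧ ◇p) ∨ ◇(¬r ∨ p)) is false.
    At x: □(((¬r ∨ p) ∧ ◇p) ∨ ◇(¬r ∨ p)) requires ((¬r ∨ p) ∧ ◇p) ∨ ◇(¬r ∨ p) at every successor {u, x}.
      At u: ((¬r ∨ p) ∧ ◇p) ∨ ◇(¬r ∨ p) is true.
      At x: ((¬r ∨ p) ∧ ◇p) ∨ ◇(¬r ∨ p) is true.
    So □(((¬r ∨ p) ∧ ◇p) ∨ ◇(¬r ∨ p)) is true at x.

No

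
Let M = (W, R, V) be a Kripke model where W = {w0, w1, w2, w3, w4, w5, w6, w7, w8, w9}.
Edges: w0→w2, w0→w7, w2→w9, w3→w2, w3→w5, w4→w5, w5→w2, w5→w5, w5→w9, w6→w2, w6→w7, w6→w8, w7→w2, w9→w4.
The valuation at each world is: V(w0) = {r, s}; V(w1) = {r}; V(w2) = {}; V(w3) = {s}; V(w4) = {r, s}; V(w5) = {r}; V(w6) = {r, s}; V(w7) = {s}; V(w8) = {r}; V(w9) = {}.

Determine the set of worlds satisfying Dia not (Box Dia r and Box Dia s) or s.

Let φ = Dia not (Box Dia r and Box Dia s) or s. Evaluate φ at each world:
  w0 (successors {w2, w7}): φ is true.
  w1 (successors ∅): φ is false.
  w2 (successors {w9}): φ is true.
  w3 (successors {w2, w5}): φ is true.
  w4 (successors {w5}): φ is true.
  w5 (successors {w2, w5, w9}): φ is true.
  w6 (successors {w2, w7, w8}): φ is true.
  w7 (successors {w2}): φ is true.
  w8 (successors ∅): φ is false.
  w9 (successors {w4}): φ is true.
For instance, at w5:
  At w5: Dia not (Box Dia r and Box Dia s) is true, s is false, so Dia not (Box Dia r and Box Dia s) or s is true.
    At w5: Dia not (Box Dia r and Box Dia s) requires not (Box Dia r and Box Dia s) at some successor in {w2, w5, w9}.
      not (Box Dia r and Box Dia s) holds at w5, so Dia not (Box Dia r and Box Dia s) is true at w5.
Satisfying worlds: {w0, w2, w3, w4, w5, w6, w7, w9}

w0, w2, w3, w4, w5, w6, w7, w9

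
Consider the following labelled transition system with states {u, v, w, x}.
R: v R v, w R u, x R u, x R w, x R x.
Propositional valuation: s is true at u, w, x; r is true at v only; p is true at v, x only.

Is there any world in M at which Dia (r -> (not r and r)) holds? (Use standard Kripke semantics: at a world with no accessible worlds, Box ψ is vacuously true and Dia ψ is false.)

Recall that Dia ψ holds at a world iff ψ holds at some accessible world.
Let φ = Dia (r -> (not r and r)). Evaluate φ at each world:
  u (successors ∅): φ is false.
  v (successors {v}): φ is false.
  w (successors {u}): φ is true.
  x (successors {u, w, x}): φ is true.
Detail at w (witness):
  At w: Dia (r -> (not r and r)) requires r -> (not r and r) at some successor in {u}.
    r -> (not r and r) holds at u, so Dia (r -> (not r and r)) is true at w.

Yes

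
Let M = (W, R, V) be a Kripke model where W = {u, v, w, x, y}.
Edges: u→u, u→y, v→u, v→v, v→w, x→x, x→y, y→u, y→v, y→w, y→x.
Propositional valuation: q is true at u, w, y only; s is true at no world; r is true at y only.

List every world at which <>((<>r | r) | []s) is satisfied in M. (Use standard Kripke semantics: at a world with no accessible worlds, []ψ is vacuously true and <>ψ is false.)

u, v, x, y

Let φ = <>((<>r | r) | []s). Evaluate φ at each world:
  u (successors {u, y}): φ is true.
  v (successors {u, v, w}): φ is true.
  w (successors ∅): φ is false.
  x (successors {x, y}): φ is true.
  y (successors {u, v, w, x}): φ is true.
For instance, at x:
  At x: <>((<>r | r) | []s) requires (<>r | r) | []s at some successor in {x, y}.
    (<>r | r) | []s holds at x, so <>((<>r | r) | []s) is true at x.
      At x: <>r | r is true, []s is false, so (<>r | r) | []s is true.
Satisfying worlds: {u, v, x, y}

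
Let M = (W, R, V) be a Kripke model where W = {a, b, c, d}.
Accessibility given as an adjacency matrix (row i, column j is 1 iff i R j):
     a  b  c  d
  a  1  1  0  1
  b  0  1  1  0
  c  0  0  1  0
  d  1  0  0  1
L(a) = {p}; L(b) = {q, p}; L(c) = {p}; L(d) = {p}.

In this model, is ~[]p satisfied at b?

No

At b: []p is true, so ~[]p is false.
  At b: []p requires p at every successor {b, c}.
    At b: p is true.
    At c: p is true.
  So []p is true at b.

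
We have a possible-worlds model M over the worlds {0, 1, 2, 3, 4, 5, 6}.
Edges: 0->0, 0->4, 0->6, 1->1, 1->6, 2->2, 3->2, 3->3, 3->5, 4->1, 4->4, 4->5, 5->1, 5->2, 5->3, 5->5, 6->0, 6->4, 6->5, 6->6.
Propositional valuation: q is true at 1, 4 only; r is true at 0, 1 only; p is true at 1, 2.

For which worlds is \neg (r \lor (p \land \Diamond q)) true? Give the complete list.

Let φ = \neg (r \lor (p \land \Diamond q)). Evaluate φ at each world:
  0 (successors {0, 4, 6}): φ is false.
  1 (successors {1, 6}): φ is false.
  2 (successors {2}): φ is true.
  3 (successors {2, 3, 5}): φ is true.
  4 (successors {1, 4, 5}): φ is true.
  5 (successors {1, 2, 3, 5}): φ is true.
  6 (successors {0, 4, 5, 6}): φ is true.
For instance, at 5:
  At 5: r \lor (p \land \Diamond q) is false, so \neg (r \lor (p \land \Diamond q)) is true.
    At 5: r is false, p \land \Diamond q is false, so r \lor (p \land \Diamond q) is false.
      At 5: p is false, \Diamond q is true, so p \land \Diamond q is false.
Satisfying worlds: {2, 3, 4, 5, 6}

2, 3, 4, 5, 6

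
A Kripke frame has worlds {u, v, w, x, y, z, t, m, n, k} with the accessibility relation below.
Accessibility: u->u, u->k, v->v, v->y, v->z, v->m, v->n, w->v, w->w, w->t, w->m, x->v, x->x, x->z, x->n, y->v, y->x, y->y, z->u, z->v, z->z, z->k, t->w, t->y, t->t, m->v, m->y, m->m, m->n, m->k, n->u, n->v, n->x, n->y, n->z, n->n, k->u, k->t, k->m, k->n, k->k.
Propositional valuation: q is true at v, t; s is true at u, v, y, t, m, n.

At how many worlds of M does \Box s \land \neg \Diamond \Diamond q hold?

Recall that \Box ψ holds at a world iff ψ holds at every accessible world, and \Diamond ψ holds iff ψ holds at some accessible world.
Let φ = \Box s \land \neg \Diamond \Diamond q. Evaluate φ at each world:
  u (successors {u, k}): φ is false.
  v (successors {v, y, z, m, n}): φ is false.
  w (successors {v, w, t, m}): φ is false.
  x (successors {v, x, z, n}): φ is false.
  y (successors {v, x, y}): φ is false.
  z (successors {u, v, z, k}): φ is false.
  t (successors {w, y, t}): φ is false.
  m (successors {v, y, m, n, k}): φ is false.
  n (successors {u, v, x, y, z, n}): φ is false.
  k (successors {u, t, m, n, k}): φ is false.
For instance, at w:
  At w: \Box s is false, \neg \Diamond \Diamond q is false, so \Box s \land \neg \Diamond \Diamond q is false.
    At w: \Box s requires s at every successor {v, w, t, m}.
      s fails at w, so \Box s is false at w.
    At w: \Diamond \Diamond q is true, so \neg \Diamond \Diamond q is false.
      At w: \Diamond \Diamond q requires \Diamond q at some successor in {v, w, t, m}.
        \Diamond q holds at v, so \Diamond \Diamond q is true at w.
Satisfying worlds: none.

0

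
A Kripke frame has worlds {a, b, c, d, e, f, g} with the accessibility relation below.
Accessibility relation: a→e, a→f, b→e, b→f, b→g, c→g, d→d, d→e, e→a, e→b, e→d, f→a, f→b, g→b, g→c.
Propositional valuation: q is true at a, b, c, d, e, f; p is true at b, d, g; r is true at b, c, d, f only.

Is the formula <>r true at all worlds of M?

Let φ = <>r. Evaluate φ at each world:
  a (successors {e, f}): φ is true.
  b (successors {e, f, g}): φ is true.
  c (successors {g}): φ is false.
  d (successors {d, e}): φ is true.
  e (successors {a, b, d}): φ is true.
  f (successors {a, b}): φ is true.
  g (successors {b, c}): φ is true.
Detail at c (counterexample):
  At c: <>r requires r at some successor in {g}.
    At g: r is false.
  So <>r is false at c.

No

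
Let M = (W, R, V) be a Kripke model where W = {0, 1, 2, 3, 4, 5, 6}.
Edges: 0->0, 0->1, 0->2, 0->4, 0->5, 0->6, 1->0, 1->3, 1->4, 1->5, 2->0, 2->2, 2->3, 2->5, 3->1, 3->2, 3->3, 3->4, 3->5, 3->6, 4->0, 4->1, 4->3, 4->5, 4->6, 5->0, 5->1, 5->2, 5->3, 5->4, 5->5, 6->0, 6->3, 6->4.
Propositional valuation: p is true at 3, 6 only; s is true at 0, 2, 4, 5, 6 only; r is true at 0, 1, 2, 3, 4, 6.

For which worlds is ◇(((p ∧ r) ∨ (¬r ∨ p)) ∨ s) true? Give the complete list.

Let φ = ◇(((p ∧ r) ∨ (¬r ∨ p)) ∨ s). Evaluate φ at each world:
  0 (successors {0, 1, 2, 4, 5, 6}): φ is true.
  1 (successors {0, 3, 4, 5}): φ is true.
  2 (successors {0, 2, 3, 5}): φ is true.
  3 (successors {1, 2, 3, 4, 5, 6}): φ is true.
  4 (successors {0, 1, 3, 5, 6}): φ is true.
  5 (successors {0, 1, 2, 3, 4, 5}): φ is true.
  6 (successors {0, 3, 4}): φ is true.
For instance, at 3:
  At 3: ◇(((p ∧ r) ∨ (¬r ∨ p)) ∨ s) requires ((p ∧ r) ∨ (¬r ∨ p)) ∨ s at some successor in {1, 2, 3, 4, 5, 6}.
    ((p ∧ r) ∨ (¬r ∨ p)) ∨ s holds at 2, so ◇(((p ∧ r) ∨ (¬r ∨ p)) ∨ s) is true at 3.
Satisfying worlds: {0, 1, 2, 3, 4, 5, 6}

0, 1, 2, 3, 4, 5, 6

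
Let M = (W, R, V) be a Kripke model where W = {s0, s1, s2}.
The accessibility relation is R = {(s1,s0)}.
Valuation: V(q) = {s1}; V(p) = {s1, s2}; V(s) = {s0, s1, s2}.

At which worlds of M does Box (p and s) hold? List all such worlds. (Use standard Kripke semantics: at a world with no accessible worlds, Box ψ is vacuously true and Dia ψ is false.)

Let φ = Box (p and s). Evaluate φ at each world:
  s0 (successors ∅): φ is true.
  s1 (successors {s0}): φ is false.
  s2 (successors ∅): φ is true.
For instance, at s1:
  At s1: Box (p and s) requires p and s at every successor {s0}.
    p and s fails at s0, so Box (p and s) is false at s1.
Satisfying worlds: {s0, s2}

s0, s2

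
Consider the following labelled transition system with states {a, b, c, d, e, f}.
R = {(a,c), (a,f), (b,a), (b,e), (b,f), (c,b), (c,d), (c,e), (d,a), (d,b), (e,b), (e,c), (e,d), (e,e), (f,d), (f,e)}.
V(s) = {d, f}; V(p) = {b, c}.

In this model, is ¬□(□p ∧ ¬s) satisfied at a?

Yes

Recall that □ψ holds at a world iff ψ holds at every accessible world, and ◇ψ holds iff ψ holds at some accessible world.
At a: □(□p ∧ ¬s) is false, so ¬□(□p ∧ ¬s) is true.
  At a: □(□p ∧ ¬s) requires □p ∧ ¬s at every successor {c, f}.
    □p ∧ ¬s fails at c, so □(□p ∧ ¬s) is false at a.
      At c: □p is false, ¬s is true, so □p ∧ ¬s is false.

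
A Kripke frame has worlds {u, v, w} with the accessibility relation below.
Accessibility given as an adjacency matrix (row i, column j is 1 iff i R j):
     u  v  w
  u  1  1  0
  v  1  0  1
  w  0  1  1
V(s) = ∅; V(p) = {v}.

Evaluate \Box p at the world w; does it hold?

No

At w: \Box p requires p at every successor {v, w}.
  p fails at w, so \Box p is false at w.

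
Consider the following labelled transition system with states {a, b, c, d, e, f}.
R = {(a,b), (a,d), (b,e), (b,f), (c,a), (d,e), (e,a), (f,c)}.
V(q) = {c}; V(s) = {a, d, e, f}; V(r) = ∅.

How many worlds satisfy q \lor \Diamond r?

1

Let φ = q \lor \Diamond r. Evaluate φ at each world:
  a (successors {b, d}): φ is false.
  b (successors {e, f}): φ is false.
  c (successors {a}): φ is true.
  d (successors {e}): φ is false.
  e (successors {a}): φ is false.
  f (successors {c}): φ is false.
For instance, at f:
  At f: q is false, \Diamond r is false, so q \lor \Diamond r is false.
    At f: \Diamond r requires r at some successor in {c}.
      At c: r is false.
    So \Diamond r is false at f.
Satisfying worlds: {c}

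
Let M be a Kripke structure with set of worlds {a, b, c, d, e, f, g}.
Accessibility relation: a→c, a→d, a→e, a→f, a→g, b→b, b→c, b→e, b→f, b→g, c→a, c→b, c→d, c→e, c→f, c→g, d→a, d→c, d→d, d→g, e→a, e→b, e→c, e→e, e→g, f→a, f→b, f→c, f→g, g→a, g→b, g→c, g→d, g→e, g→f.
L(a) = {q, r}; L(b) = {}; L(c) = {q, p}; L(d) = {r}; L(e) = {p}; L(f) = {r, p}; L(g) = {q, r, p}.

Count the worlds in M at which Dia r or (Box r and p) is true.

Recall that Box ψ holds at a world iff ψ holds at every accessible world, and Dia ψ holds iff ψ holds at some accessible world.
Let φ = Dia r or (Box r and p). Evaluate φ at each world:
  a (successors {c, d, e, f, g}): φ is true.
  b (successors {b, c, e, f, g}): φ is true.
  c (successors {a, b, d, e, f, g}): φ is true.
  d (successors {a, c, d, g}): φ is true.
  e (successors {a, b, c, e, g}): φ is true.
  f (successors {a, b, c, g}): φ is true.
  g (successors {a, b, c, d, e, f}): φ is true.
For instance, at g:
  At g: Dia r is true, Box r and p is false, so Dia r or (Box r and p) is true.
    At g: Dia r requires r at some successor in {a, b, c, d, e, f}.
      r holds at a, so Dia r is true at g.
    At g: Box r is false, p is true, so Box r and p is false.
      At g: Box r requires r at every successor {a, b, c, d, e, f}.
        r fails at b, so Box r is false at g.
Satisfying worlds: {a, b, c, d, e, f, g}

7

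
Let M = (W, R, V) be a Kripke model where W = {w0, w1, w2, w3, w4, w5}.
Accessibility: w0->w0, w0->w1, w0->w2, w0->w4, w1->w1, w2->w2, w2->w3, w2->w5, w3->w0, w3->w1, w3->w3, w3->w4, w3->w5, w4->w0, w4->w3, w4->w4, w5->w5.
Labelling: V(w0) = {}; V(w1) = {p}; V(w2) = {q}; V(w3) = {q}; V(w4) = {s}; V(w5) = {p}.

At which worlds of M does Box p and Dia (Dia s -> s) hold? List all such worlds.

Let φ = Box p and Dia (Dia s -> s). Evaluate φ at each world:
  w0 (successors {w0, w1, w2, w4}): φ is false.
  w1 (successors {w1}): φ is true.
  w2 (successors {w2, w3, w5}): φ is false.
  w3 (successors {w0, w1, w3, w4, w5}): φ is false.
  w4 (successors {w0, w3, w4}): φ is false.
  w5 (successors {w5}): φ is true.
For instance, at w4:
  At w4: Box p is false, Dia (Dia s -> s) is true, so Box p and Dia (Dia s -> s) is false.
    At w4: Box p requires p at every successor {w0, w3, w4}.
      p fails at w0, so Box p is false at w4.
    At w4: Dia (Dia s -> s) requires Dia s -> s at some successor in {w0, w3, w4}.
      Dia s -> s holds at w4, so Dia (Dia s -> s) is true at w4.
Satisfying worlds: {w1, w5}

w1, w5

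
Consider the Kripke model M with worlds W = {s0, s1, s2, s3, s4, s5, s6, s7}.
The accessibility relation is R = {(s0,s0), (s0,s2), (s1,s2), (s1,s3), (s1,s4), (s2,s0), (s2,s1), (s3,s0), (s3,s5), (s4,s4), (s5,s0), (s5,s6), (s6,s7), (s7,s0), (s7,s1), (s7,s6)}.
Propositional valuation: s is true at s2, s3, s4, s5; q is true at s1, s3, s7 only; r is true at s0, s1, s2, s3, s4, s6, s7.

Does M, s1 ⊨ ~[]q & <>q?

Recall that []ψ holds at a world iff ψ holds at every accessible world, and <>ψ holds iff ψ holds at some accessible world.
At s1: ~[]q is true, <>q is true, so ~[]q & <>q is true.
  At s1: []q is false, so ~[]q is true.
    At s1: []q requires q at every successor {s2, s3, s4}.
      q fails at s2, so []q is false at s1.
  At s1: <>q requires q at some successor in {s2, s3, s4}.
    q holds at s3, so <>q is true at s1.

Yes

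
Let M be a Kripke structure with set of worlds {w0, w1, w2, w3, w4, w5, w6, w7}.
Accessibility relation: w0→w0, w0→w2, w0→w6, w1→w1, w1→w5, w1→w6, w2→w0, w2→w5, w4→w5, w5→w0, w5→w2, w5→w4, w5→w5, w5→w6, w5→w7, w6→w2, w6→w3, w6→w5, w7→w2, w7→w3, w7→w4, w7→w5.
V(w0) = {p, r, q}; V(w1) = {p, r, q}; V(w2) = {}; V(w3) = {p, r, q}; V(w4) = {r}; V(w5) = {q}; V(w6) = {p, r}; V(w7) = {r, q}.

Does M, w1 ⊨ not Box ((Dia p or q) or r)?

At w1: Box ((Dia p or q) or r) is true, so not Box ((Dia p or q) or r) is false.
  At w1: Box ((Dia p or q) or r) requires (Dia p or q) or r at every successor {w1, w5, w6}.
      At w1: Dia p or q is true, r is true, so (Dia p or q) or r is true.
      At w5: Dia p or q is true, r is false, so (Dia p or q) or r is true.
      At w6: Dia p or q is true, r is true, so (Dia p or q) or r is true.
  So Box ((Dia p or q) or r) is true at w1.

No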